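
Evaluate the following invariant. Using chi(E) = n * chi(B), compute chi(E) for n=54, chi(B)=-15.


For a finite covering: chi(E) = (number of sheets) * chi(B).
chi(E) = 54 * (-15) = -810

-810


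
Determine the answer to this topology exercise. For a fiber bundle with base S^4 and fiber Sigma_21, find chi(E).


chi(S^4) = 2 (n even), chi(Sigma_21) = 2 - 2*21 = -40.
chi(E) = 2 * (-40) = -80

-80


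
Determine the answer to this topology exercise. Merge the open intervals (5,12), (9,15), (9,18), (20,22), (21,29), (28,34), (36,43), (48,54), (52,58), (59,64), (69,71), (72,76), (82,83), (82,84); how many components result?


Sort and merge overlapping open intervals.
Merged: (5,18), (20,34), (36,43), (48,58), (59,64), (69,71), (72,76), (82,84).
Number of components = 8

8


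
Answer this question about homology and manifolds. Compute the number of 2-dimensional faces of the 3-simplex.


Delta^3 has 3+1 vertices. A 2-face is a choice of 2+1 vertices.
f_2 = C(3+1, 2+1) = C(4,3) = 4

4


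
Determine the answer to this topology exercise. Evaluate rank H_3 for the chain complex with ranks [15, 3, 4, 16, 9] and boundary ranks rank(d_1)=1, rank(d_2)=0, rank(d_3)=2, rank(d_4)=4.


rank H_k = rank(ker d_k) - rank(im d_{k+1}).
rank(ker d_3) = rank(C_3) - rank(d_3) = 16 - 2 = 14.
rank(im d_{3+1}) = 4.
rank H_3 = 14 - 4 = 10

10


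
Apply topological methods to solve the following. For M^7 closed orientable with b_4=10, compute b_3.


Poincare duality for closed orientable n-manifolds: b_k = b_{n-k}.
Here n = 7, so b_3 = b_4 = 10

10


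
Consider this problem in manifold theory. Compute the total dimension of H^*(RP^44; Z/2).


H^k(RP^44; Z/2) = Z/2 for each 0 <= k <= 44.
Total dimension = 44 + 1 = 45

45


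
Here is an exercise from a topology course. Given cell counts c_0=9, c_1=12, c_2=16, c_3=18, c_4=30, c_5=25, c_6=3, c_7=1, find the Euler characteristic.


chi = sum_k (-1)^k c_k.
= (-1)^0*9 + (-1)^1*12 + (-1)^2*16 + (-1)^3*18 + (-1)^4*30 + (-1)^5*25 + (-1)^6*3 + (-1)^7*1
= (9) + (-12) + (16) + (-18) + (30) + (-25) + (3) + (-1)
= 2

2


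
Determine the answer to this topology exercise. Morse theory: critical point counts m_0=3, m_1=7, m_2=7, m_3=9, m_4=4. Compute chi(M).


Morse theory: chi(M) = sum_k (-1)^k m_k where m_k = #(index-k critical points).
= (3) + (-7) + (7) + (-9) + (4) = -2

-2


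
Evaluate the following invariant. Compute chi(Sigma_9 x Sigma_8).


chi(Sigma_9) = 2 - 2*9 = -16
chi(Sigma_8) = 2 - 2*8 = -14
chi(product) = (-16) * (-14) = 224

224


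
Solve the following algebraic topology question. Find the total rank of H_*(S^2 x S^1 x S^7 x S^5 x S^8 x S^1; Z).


Total Betti number is multiplicative under products.
Each S^d (d>=1) has total Betti number 2.
There are 6 sphere factors.
Total = 2^6 = 64

64


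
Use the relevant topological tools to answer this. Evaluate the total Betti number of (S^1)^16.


b_k(T^16) = C(16,k), so the sum over k is sum_k C(16,k) = 2^16.
Total = 2^16 = 65536

65536


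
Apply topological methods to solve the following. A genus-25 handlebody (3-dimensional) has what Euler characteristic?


A genus-g handlebody deformation retracts to a wedge of g circles.
chi(vee_g S^1) = 1 - g.
chi(H_25) = 1 - 25 = -24

-24


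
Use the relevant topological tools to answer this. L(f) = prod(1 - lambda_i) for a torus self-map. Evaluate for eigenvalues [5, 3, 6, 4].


For a torus self-map: L(f) = det(I - A) where A acts on H_1.
L(f) = (1-5) * (1-3) * (1-6) * (1-4) = -4 * -2 * -5 * -3 = 120

120


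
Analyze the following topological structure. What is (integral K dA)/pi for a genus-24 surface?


Gauss-Bonnet: integral K dA = 2*pi*chi(M).
chi(Sigma_24) = 2 - 2*24 = -46.
(integral K dA)/pi = 2*chi = 2*(-46) = -92

-92


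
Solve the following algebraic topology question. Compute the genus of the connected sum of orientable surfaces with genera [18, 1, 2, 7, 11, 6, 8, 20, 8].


Genus is additive under connected sum of orientable surfaces.
g = 18 + 1 + 2 + 7 + 11 + 6 + 8 + 20 + 8 = 81

81


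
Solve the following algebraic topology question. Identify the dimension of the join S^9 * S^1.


Join of spheres: S^m * S^n = S^{m+n+1}.
dim = 9 + 1 + 1 = 11

11


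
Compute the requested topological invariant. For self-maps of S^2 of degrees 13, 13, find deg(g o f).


Degree is multiplicative under composition: deg(g o f) = deg(g) * deg(f).
= 13 * 13 = 169

169


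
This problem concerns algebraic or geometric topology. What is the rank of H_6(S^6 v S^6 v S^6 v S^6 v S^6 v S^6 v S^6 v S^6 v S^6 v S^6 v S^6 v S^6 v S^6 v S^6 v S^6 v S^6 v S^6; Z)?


For a wedge of spheres, H_k (k>0) is free on one generator per sphere of dimension k.
Spheres of dimension 6: count = 17.
b_6 = 17

17


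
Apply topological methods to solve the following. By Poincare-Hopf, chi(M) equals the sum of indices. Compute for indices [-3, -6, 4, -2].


Poincare-Hopf: chi(M) = sum of indices of zeros.
chi = (-3) + (-6) + (4) + (-2) = -7

-7


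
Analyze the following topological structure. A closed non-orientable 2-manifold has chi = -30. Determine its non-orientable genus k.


chi = 2 - k for closed non-orientable surfaces with k crosscaps.
-30 = 2 - k
k = 2 - (-30) = 32

32


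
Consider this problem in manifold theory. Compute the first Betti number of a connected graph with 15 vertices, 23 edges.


For a connected graph: rank(pi_1) = b_1 = E - V + 1 = 1 - chi.
chi = V - E = 15 - 23 = -8.
rank = 1 - (-8) = 23 - 15 + 1 = 9

9


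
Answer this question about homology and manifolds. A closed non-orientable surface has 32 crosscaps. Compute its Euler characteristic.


For a non-orientable closed surface with k crosscaps: chi = 2 - k.
Here k = 32.
chi = 2 - 32 = -30

-30


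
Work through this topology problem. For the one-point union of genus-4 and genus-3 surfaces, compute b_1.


For a wedge: H_1(A v B) = H_1(A) + H_1(B).
b_1(Sigma_4) = 8, b_1(Sigma_3) = 6.
b_1 = 8 + 6 = 14

14


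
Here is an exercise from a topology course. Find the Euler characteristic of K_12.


K_12: V = 12, E = C(12,2) = 66.
chi = V - E = 12 - 66 = -54

-54


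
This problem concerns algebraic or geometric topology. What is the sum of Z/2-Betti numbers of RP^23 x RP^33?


dim H^*(RP^n; Z/2) = n+1 (one Z/2 in each degree 0..n).
Total Betti number is multiplicative.
Total = (23+1) * (33+1) = 24 * 34 = 816

816


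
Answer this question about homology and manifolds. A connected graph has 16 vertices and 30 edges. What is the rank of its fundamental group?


For a connected graph: rank(pi_1) = b_1 = E - V + 1 = 1 - chi.
chi = V - E = 16 - 30 = -14.
rank = 1 - (-14) = 30 - 16 + 1 = 15

15


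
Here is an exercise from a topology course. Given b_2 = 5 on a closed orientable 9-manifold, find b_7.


Poincare duality for closed orientable n-manifolds: b_k = b_{n-k}.
Here n = 9, so b_7 = b_2 = 5

5


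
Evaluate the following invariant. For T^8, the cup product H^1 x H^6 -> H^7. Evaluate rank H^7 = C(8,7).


Cup product: H^p x H^q -> H^{p+q}; here p+q = 1+6 = 7.
rank H^k(T^n) = C(n,k).
C(8,7) = 8

8


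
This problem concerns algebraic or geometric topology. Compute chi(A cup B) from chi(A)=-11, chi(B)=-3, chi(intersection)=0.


chi(A cup B) = chi(A) + chi(B) - chi(A cap B)
= -11 + (-3) - (0)
= -14

-14


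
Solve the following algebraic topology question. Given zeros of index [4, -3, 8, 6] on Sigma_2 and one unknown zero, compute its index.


Poincare-Hopf: sum of indices = chi(M).
chi(Sigma_2) = 2 - 2*2 = -2.
Sum of known indices = 15.
x = chi - (sum known) = -2 - (15) = -17

-17


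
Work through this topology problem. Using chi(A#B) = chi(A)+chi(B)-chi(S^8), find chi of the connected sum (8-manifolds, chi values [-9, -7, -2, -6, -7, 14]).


For n-manifolds: chi(A#B) = chi(A) + chi(B) - chi(S^8).
chi(S^8) = 1 + (-1)^8 = 2.
chi(#) = (sum chi_i) - (6-1)*chi(S^8) = -17 - 5*2 = -27

-27


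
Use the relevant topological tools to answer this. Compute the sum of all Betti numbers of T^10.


b_k(T^10) = C(10,k), so the sum over k is sum_k C(10,k) = 2^10.
Total = 2^10 = 1024

1024


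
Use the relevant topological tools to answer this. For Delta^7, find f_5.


Delta^7 has 7+1 vertices. A 5-face is a choice of 5+1 vertices.
f_5 = C(7+1, 5+1) = C(8,6) = 28

28


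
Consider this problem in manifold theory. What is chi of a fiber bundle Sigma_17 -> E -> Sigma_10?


For a fiber bundle F -> E -> B (with CW structure): chi(E) = chi(B) * chi(F).
chi(Sigma_10) = -18, chi(Sigma_17) = -32.
chi(E) = (-18) * (-32) = 576

576


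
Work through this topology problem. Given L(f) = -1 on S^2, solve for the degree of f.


L(f) = 1 + (-1)^2 deg(f) on S^2.
-1 = 1 + (-1)^2 * deg(f)
(-1)^2 * deg(f) = -2
deg(f) = -2

-2


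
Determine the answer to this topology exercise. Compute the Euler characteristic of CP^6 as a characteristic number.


For any closed oriented manifold, <e(TM),[M]> = chi(M).
chi(CP^6) = 6+1 = 7

7


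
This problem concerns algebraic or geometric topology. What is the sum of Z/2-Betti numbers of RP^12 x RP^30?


dim H^*(RP^n; Z/2) = n+1 (one Z/2 in each degree 0..n).
Total Betti number is multiplicative.
Total = (12+1) * (30+1) = 13 * 31 = 403

403


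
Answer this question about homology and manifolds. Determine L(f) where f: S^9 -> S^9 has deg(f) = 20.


On S^9: L(f) = tr(f_0*) + (-1)^9 tr(f_9*) = 1 + (-1)^9 * deg(f).
L(f) = 1 + (-1)^9 * 20 = 1 + -20 = -19

-19


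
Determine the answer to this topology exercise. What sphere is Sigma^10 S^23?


Each suspension raises dimension by 1: Sigma S^n = S^{n+1}.
Sigma^10 S^23 = S^{23+10} = S^33

33


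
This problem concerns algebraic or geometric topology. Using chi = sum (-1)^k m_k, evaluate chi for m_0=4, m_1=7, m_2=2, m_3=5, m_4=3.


Morse theory: chi(M) = sum_k (-1)^k m_k where m_k = #(index-k critical points).
= (4) + (-7) + (2) + (-5) + (3) = -3

-3


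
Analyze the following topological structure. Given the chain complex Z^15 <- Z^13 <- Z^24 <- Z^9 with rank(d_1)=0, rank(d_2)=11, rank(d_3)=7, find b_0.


rank H_k = rank(ker d_k) - rank(im d_{k+1}).
rank(ker d_0) = rank(C_0) - rank(d_0) = 15 - 0 = 15.
rank(im d_{0+1}) = 0.
rank H_0 = 15 - 0 = 15

15


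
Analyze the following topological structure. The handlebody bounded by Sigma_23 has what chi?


A genus-g handlebody deformation retracts to a wedge of g circles.
chi(vee_g S^1) = 1 - g.
chi(H_23) = 1 - 23 = -22

-22


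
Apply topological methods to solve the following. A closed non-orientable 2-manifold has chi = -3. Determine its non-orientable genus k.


chi = 2 - k for closed non-orientable surfaces with k crosscaps.
-3 = 2 - k
k = 2 - (-3) = 5

5


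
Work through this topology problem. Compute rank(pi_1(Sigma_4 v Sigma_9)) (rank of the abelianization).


For a wedge: H_1(A v B) = H_1(A) + H_1(B).
b_1(Sigma_4) = 8, b_1(Sigma_9) = 18.
b_1 = 8 + 18 = 26

26


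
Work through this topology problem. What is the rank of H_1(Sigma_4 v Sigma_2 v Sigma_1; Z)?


For a wedge X v Y: reduced H_k(X v Y) = H_k(X) + H_k(Y).
Each Sigma_g contributes b_1 = 2g.
b_1 = 8 + 4 + 2 = 14

14


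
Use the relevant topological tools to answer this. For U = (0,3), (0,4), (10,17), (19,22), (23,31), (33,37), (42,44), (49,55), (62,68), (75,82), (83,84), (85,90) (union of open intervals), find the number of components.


Sort and merge overlapping open intervals.
Merged: (0,4), (10,17), (19,22), (23,31), (33,37), (42,44), (49,55), (62,68), (75,82), (83,84), (85,90).
Number of components = 11

11


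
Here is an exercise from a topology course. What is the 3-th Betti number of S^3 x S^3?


Each S^d has Poincare polynomial 1 + t^d.
The product S^3 x S^3 has Poincare polynomial prod(1+t^d_i).
Expanding: b_0=1, b_3=2, b_6=1.
b_3 = 2

2


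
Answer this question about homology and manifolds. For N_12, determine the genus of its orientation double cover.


chi(N_12) = 2 - 12 = -10.
Double cover: chi(Sigma_g) = 2 * chi(N_12) = 2*(-10) = -20.
2 - 2g = -20, so g = (2 - (-20))/2 = 22/2 = 11

11


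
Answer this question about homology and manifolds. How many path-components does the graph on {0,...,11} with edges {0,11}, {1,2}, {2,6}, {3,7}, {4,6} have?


Run DFS/union-find over 12 vertices.
V = 12, E = 5.
Number of components = 7

7


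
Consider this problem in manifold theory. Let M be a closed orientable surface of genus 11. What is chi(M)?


For a closed orientable surface of genus g: chi = 2 - 2g.
Here g = 11.
chi = 2 - 2*11 = 2 - 22 = -20

-20


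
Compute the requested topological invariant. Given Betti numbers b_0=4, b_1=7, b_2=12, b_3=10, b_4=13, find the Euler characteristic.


chi = sum_k (-1)^k b_k.
= (4) + (-7) + (12) + (-10) + (13)
= 12

12


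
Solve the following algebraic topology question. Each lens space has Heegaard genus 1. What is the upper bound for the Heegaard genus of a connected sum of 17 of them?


Heegaard genus satisfies g(A#B) <= g(A) + g(B).
Each lens space has g = 1.
Upper bound: 17 * 1 = 17

17


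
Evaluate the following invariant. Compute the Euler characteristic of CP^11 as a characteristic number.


For any closed oriented manifold, <e(TM),[M]> = chi(M).
chi(CP^11) = 11+1 = 12

12


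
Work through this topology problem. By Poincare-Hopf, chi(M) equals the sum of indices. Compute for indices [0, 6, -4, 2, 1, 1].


Poincare-Hopf: chi(M) = sum of indices of zeros.
chi = (0) + (6) + (-4) + (2) + (1) + (1) = 6

6


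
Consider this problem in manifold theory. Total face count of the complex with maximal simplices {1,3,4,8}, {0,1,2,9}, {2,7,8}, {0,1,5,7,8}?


Each maximal simplex on m vertices has 2^m - 1 nonempty faces.
Take the union (dedupe shared faces).
Total distinct faces = 58

58


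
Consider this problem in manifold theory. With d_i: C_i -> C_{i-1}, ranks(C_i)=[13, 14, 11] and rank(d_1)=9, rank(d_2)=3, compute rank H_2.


rank H_k = rank(ker d_k) - rank(im d_{k+1}).
rank(ker d_2) = rank(C_2) - rank(d_2) = 11 - 3 = 8.
rank(im d_{2+1}) = 0.
rank H_2 = 8 - 0 = 8

8


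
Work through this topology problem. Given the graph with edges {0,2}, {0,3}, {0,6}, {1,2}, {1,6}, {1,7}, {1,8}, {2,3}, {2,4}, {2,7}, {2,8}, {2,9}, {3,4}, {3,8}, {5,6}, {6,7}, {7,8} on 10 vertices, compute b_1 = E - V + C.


b_1 = E - V + (number of components).
E = 17, V = 10, components = 1.
b_1 = 17 - 10 + 1 = 8

8


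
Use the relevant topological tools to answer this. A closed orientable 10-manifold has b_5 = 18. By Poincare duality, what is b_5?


Poincare duality for closed orientable n-manifolds: b_k = b_{n-k}.
Here n = 10, so b_5 = b_5 = 18

18


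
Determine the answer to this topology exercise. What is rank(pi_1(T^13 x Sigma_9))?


pi_1(A x B) = pi_1(A) x pi_1(B); rank of abelianization = b_1.
b_1(T^13) = 13, b_1(Sigma_9) = 2*9 = 18.
b_1(product) = 13 + 18 = 31

31


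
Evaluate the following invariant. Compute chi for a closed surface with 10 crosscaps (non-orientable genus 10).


For a non-orientable closed surface with k crosscaps: chi = 2 - k.
Here k = 10.
chi = 2 - 10 = -8

-8


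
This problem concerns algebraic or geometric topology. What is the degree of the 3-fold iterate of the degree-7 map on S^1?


deg(f) = 7. Degree is multiplicative: deg(f^3) = (deg f)^3.
deg(f^3) = (7)^3 = 343

343


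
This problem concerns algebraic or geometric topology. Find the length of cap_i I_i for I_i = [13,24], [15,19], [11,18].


Intersection = [max(a_i), min(b_i)] = [15, 18].
Length = 18 - 15 = 3

3


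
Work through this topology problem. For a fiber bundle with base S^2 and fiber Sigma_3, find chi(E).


chi(S^2) = 2 (n even), chi(Sigma_3) = 2 - 2*3 = -4.
chi(E) = 2 * (-4) = -8

-8


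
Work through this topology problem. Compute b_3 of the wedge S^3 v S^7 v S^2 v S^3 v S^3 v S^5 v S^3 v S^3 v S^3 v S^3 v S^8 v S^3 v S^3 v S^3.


For a wedge of spheres, H_k (k>0) is free on one generator per sphere of dimension k.
Spheres of dimension 3: count = 10.
b_3 = 10

10


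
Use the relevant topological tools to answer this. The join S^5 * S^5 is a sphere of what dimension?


Join of spheres: S^m * S^n = S^{m+n+1}.
dim = 5 + 5 + 1 = 11

11


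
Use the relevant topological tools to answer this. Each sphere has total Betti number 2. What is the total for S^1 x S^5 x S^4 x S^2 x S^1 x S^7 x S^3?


Total Betti number is multiplicative under products.
Each S^d (d>=1) has total Betti number 2.
There are 7 sphere factors.
Total = 2^7 = 128

128


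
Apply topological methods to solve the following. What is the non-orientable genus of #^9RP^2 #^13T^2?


Since a >= 1, the sum is non-orientable; each T^2 can be replaced by RP^2 # RP^2 (since T^2#RP^2 = 3RP^2).
Total crosscaps k = 9 + 2*13 = 35.
Check via chi: chi = 9*1 + 13*0 - (9+13-1)*2 = -33 = 2 - k = -33. Consistent.

35


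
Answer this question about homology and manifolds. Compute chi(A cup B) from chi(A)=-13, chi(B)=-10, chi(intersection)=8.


chi(A cup B) = chi(A) + chi(B) - chi(A cap B)
= -13 + (-10) - (8)
= -31

-31


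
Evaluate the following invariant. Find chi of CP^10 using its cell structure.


CP^10 has one cell in each even dimension 0, 2, ..., 2*10 (10+1 cells total).
All cells are even-dimensional, so chi = number of cells.
chi = 10 + 1 = 11

11


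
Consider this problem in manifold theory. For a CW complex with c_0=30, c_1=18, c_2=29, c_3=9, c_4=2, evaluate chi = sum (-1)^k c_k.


chi = sum_k (-1)^k c_k.
= (-1)^0*30 + (-1)^1*18 + (-1)^2*29 + (-1)^3*9 + (-1)^4*2
= (30) + (-18) + (29) + (-9) + (2)
= 34

34


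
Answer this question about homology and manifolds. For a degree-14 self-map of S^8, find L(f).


On S^8: L(f) = tr(f_0*) + (-1)^8 tr(f_8*) = 1 + (-1)^8 * deg(f).
L(f) = 1 + (-1)^8 * 14 = 1 + 14 = 15

15


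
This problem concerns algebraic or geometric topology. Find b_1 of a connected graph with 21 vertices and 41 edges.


For a connected graph: rank(pi_1) = b_1 = E - V + 1 = 1 - chi.
chi = V - E = 21 - 41 = -20.
rank = 1 - (-20) = 41 - 21 + 1 = 21

21


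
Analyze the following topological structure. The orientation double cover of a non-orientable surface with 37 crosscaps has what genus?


chi(N_37) = 2 - 37 = -35.
Double cover: chi(Sigma_g) = 2 * chi(N_37) = 2*(-35) = -70.
2 - 2g = -70, so g = (2 - (-70))/2 = 72/2 = 36

36


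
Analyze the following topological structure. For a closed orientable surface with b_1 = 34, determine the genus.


For a closed orientable surface: b_1 = 2g.
34 = 2g
g = 34 / 2 = 17

17


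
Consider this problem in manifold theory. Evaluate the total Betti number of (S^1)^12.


b_k(T^12) = C(12,k), so the sum over k is sum_k C(12,k) = 2^12.
Total = 2^12 = 4096

4096


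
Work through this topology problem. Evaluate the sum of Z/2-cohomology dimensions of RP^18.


H^k(RP^18; Z/2) = Z/2 for each 0 <= k <= 18.
Total dimension = 18 + 1 = 19

19


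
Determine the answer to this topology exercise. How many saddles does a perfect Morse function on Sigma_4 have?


A perfect Morse function has m_k = b_k.
For Sigma_4: b_0=1, b_1=2g=8, b_2=1.
Saddles m_1 = 2g = 8

8


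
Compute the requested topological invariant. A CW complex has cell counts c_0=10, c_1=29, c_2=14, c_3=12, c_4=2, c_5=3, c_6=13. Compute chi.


chi = sum_k (-1)^k c_k.
= (-1)^0*10 + (-1)^1*29 + (-1)^2*14 + (-1)^3*12 + (-1)^4*2 + (-1)^5*3 + (-1)^6*13
= (10) + (-29) + (14) + (-12) + (2) + (-3) + (13)
= -5

-5


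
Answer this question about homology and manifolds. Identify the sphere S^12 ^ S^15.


S^m ^ S^n = S^{m+n}.
k = 12 + 15 = 27

27


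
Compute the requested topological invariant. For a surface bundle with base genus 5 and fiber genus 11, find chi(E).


For a fiber bundle F -> E -> B (with CW structure): chi(E) = chi(B) * chi(F).
chi(Sigma_5) = -8, chi(Sigma_11) = -20.
chi(E) = (-8) * (-20) = 160

160


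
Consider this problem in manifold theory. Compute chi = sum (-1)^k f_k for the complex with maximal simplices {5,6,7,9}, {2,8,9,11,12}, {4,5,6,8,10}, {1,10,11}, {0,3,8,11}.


Enumerate all faces; f-vector: f_0=13, f_1=33, f_2=29, f_3=12, f_4=2.
chi = sum (-1)^k f_k = -1

-1


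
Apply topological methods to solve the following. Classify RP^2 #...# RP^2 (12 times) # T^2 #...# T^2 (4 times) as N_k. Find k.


Since a >= 1, the sum is non-orientable; each T^2 can be replaced by RP^2 # RP^2 (since T^2#RP^2 = 3RP^2).
Total crosscaps k = 12 + 2*4 = 20.
Check via chi: chi = 12*1 + 4*0 - (12+4-1)*2 = -18 = 2 - k = -18. Consistent.

20


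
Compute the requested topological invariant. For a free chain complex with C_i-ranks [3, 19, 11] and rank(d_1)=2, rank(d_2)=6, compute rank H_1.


rank H_k = rank(ker d_k) - rank(im d_{k+1}).
rank(ker d_1) = rank(C_1) - rank(d_1) = 19 - 2 = 17.
rank(im d_{1+1}) = 6.
rank H_1 = 17 - 6 = 11

11


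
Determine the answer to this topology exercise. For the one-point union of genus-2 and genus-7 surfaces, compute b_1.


For a wedge: H_1(A v B) = H_1(A) + H_1(B).
b_1(Sigma_2) = 4, b_1(Sigma_7) = 14.
b_1 = 4 + 14 = 18

18


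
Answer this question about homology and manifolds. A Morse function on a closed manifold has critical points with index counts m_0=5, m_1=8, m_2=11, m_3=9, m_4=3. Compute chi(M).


Morse theory: chi(M) = sum_k (-1)^k m_k where m_k = #(index-k critical points).
= (5) + (-8) + (11) + (-9) + (3) = 2

2


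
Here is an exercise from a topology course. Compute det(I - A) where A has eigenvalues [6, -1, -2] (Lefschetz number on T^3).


For a torus self-map: L(f) = det(I - A) where A acts on H_1.
L(f) = (1-6) * (1--1) * (1--2) = -5 * 2 * 3 = -30

-30


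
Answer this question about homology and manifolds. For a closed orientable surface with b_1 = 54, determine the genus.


For a closed orientable surface: b_1 = 2g.
54 = 2g
g = 54 / 2 = 27

27


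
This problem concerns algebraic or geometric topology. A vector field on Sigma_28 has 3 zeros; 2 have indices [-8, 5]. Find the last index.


Poincare-Hopf: sum of indices = chi(M).
chi(Sigma_28) = 2 - 2*28 = -54.
Sum of known indices = -3.
x = chi - (sum known) = -54 - (-3) = -51

-51


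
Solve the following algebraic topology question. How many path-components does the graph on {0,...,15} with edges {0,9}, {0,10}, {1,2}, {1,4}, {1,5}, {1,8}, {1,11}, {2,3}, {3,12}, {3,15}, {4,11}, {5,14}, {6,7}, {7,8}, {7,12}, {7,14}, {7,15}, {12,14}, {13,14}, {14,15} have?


Run DFS/union-find over 16 vertices.
V = 16, E = 20.
Number of components = 2

2


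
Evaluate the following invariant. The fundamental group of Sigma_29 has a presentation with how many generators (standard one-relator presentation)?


Standard presentation: pi_1(Sigma_g) = <a_1,b_1,...,a_g,b_g | [a_1,b_1]...[a_g,b_g] = 1>.
Number of generators = 2g = 2*29 = 58

58


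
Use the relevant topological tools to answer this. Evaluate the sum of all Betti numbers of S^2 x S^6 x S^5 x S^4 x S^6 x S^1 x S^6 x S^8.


Total Betti number is multiplicative under products.
Each S^d (d>=1) has total Betti number 2.
There are 8 sphere factors.
Total = 2^8 = 256

256


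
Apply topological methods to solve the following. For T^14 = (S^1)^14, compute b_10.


By the Kunneth formula, b_k(T^n) = C(n,k).
b_10(T^14) = C(14,10).
C(14,10) = 14!/(10!*4!) = 1001

1001


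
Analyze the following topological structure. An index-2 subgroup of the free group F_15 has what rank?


Nielsen-Schreier: an index-n subgroup of F_r is free of rank 1 + n(r-1).
Equivalently: chi(cover) = n*chi(base); chi(vee_r S^1) = 1 - 15 = -14.
chi(E) = 2*(-14) = -28; rank = 1 - chi(E) = 1 - (-28) = 29.
rank = 1 + 2*(15-1) = 1 + 28 = 29

29


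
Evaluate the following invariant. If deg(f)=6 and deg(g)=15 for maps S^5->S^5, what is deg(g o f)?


Degree is multiplicative under composition: deg(g o f) = deg(g) * deg(f).
= 15 * 6 = 90

90


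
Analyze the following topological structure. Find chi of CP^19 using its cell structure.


CP^19 has one cell in each even dimension 0, 2, ..., 2*19 (19+1 cells total).
All cells are even-dimensional, so chi = number of cells.
chi = 19 + 1 = 20

20


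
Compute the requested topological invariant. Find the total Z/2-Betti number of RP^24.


H^k(RP^24; Z/2) = Z/2 for each 0 <= k <= 24.
Total dimension = 24 + 1 = 25

25


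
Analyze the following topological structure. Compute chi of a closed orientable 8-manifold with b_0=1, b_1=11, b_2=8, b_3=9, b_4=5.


By Poincare duality b_k = b_{8-k}, so full Betti numbers: b_0=1, b_1=11, b_2=8, b_3=9, b_4=5, b_5=9, b_6=8, b_7=11, b_8=1.
chi = sum (-1)^k b_k = -17

-17


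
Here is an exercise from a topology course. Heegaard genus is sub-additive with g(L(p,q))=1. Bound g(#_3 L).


Heegaard genus satisfies g(A#B) <= g(A) + g(B).
Each lens space has g = 1.
Upper bound: 3 * 1 = 3

3


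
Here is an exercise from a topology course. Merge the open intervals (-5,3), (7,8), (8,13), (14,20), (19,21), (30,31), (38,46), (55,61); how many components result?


Sort and merge overlapping open intervals.
Merged: (-5,3), (7,8), (8,13), (14,21), (30,31), (38,46), (55,61).
Number of components = 7

7


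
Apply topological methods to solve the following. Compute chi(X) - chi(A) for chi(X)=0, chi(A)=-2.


Relative Euler characteristic: chi(X, A) = chi(X) - chi(A).
= 0 - (-2) = 2

2


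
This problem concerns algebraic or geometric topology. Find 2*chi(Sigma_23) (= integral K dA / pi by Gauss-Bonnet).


Gauss-Bonnet: integral K dA = 2*pi*chi(M).
chi(Sigma_23) = 2 - 2*23 = -44.
(integral K dA)/pi = 2*chi = 2*(-44) = -88

-88


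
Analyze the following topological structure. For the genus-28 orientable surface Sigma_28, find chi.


For a closed orientable surface of genus g: chi = 2 - 2g.
Here g = 28.
chi = 2 - 2*28 = 2 - 56 = -54

-54


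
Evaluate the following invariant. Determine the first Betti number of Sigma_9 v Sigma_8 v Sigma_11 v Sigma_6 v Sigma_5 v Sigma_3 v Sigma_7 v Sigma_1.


For a wedge X v Y: reduced H_k(X v Y) = H_k(X) + H_k(Y).
Each Sigma_g contributes b_1 = 2g.
b_1 = 18 + 16 + 22 + 12 + 10 + 6 + 14 + 2 = 100

100


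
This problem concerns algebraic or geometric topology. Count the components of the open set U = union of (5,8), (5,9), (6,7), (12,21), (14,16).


Sort and merge overlapping open intervals.
Merged: (5,9), (12,21).
Number of components = 2

2


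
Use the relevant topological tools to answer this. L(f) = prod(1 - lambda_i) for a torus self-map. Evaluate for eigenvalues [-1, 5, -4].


For a torus self-map: L(f) = det(I - A) where A acts on H_1.
L(f) = (1--1) * (1-5) * (1--4) = 2 * -4 * 5 = -40

-40


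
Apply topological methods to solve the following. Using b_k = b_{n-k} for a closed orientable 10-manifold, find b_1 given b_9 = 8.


Poincare duality for closed orientable n-manifolds: b_k = b_{n-k}.
Here n = 10, so b_1 = b_9 = 8

8


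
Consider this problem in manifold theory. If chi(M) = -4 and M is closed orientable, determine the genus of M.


chi = 2 - 2g for closed orientable surfaces.
-4 = 2 - 2g
2g = 2 - (-4) = 6
g = 3

3


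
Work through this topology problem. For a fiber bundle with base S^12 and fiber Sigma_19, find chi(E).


chi(S^12) = 2 (n even), chi(Sigma_19) = 2 - 2*19 = -36.
chi(E) = 2 * (-36) = -72

-72


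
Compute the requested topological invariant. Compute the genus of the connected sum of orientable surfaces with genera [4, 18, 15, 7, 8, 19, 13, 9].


Genus is additive under connected sum of orientable surfaces.
g = 4 + 18 + 15 + 7 + 8 + 19 + 13 + 9 = 93

93


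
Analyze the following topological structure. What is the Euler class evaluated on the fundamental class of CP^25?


For any closed oriented manifold, <e(TM),[M]> = chi(M).
chi(CP^25) = 25+1 = 26

26


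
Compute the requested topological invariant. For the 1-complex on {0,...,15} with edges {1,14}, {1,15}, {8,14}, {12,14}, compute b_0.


Run DFS/union-find over 16 vertices.
V = 16, E = 4.
Number of components = 12

12


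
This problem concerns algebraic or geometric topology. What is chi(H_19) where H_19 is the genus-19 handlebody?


A genus-g handlebody deformation retracts to a wedge of g circles.
chi(vee_g S^1) = 1 - g.
chi(H_19) = 1 - 19 = -18

-18


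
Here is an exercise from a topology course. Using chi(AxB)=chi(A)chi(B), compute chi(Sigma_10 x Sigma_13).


chi(Sigma_10) = 2 - 2*10 = -18
chi(Sigma_13) = 2 - 2*13 = -24
chi(product) = (-18) * (-24) = 432

432


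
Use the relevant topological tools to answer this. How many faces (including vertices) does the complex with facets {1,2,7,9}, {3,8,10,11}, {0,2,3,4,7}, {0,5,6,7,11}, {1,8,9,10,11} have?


Each maximal simplex on m vertices has 2^m - 1 nonempty faces.
Take the union (dedupe shared faces).
Total distinct faces = 105

105


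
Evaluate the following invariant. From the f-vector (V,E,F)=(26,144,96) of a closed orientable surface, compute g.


chi = V - E + F = 26 - 144 + 96 = -22
For orientable closed surface: chi = 2 - 2g, so g = (2 - chi)/2.
g = (2 - (-22)) / 2 = 24 / 2 = 12

12


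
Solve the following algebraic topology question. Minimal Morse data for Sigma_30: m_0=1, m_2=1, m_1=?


A perfect Morse function has m_k = b_k.
For Sigma_30: b_0=1, b_1=2g=60, b_2=1.
Saddles m_1 = 2g = 60

60


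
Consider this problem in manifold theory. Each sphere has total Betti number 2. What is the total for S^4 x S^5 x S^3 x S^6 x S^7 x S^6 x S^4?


Total Betti number is multiplicative under products.
Each S^d (d>=1) has total Betti number 2.
There are 7 sphere factors.
Total = 2^7 = 128

128


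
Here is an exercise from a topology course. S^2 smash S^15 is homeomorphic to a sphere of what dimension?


S^m ^ S^n = S^{m+n}.
k = 2 + 15 = 17

17


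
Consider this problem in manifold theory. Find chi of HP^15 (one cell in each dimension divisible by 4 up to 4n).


HP^15 has one cell in each dimension 0, 4, ..., 4*15 (15+1 cells, all even-dim).
chi = 15 + 1 = 16

16


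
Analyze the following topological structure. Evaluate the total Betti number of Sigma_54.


For Sigma_54: b_0 = 1, b_1 = 2g = 108, b_2 = 1.
Total = 1 + 108 + 1 = 110

110


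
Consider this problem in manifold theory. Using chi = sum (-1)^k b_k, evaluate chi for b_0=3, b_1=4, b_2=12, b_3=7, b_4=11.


chi = sum_k (-1)^k b_k.
= (3) + (-4) + (12) + (-7) + (11)
= 15

15


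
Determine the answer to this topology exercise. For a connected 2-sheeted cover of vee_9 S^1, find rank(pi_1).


Nielsen-Schreier: an index-n subgroup of F_r is free of rank 1 + n(r-1).
Equivalently: chi(cover) = n*chi(base); chi(vee_r S^1) = 1 - 9 = -8.
chi(E) = 2*(-8) = -16; rank = 1 - chi(E) = 1 - (-16) = 17.
rank = 1 + 2*(9-1) = 1 + 16 = 17

17


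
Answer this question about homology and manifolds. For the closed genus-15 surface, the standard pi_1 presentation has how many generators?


Standard presentation: pi_1(Sigma_g) = <a_1,b_1,...,a_g,b_g | [a_1,b_1]...[a_g,b_g] = 1>.
Number of generators = 2g = 2*15 = 30

30


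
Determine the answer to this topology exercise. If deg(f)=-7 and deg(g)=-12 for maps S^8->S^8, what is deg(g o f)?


Degree is multiplicative under composition: deg(g o f) = deg(g) * deg(f).
= -12 * -7 = 84

84


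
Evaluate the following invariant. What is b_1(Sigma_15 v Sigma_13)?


For a wedge: H_1(A v B) = H_1(A) + H_1(B).
b_1(Sigma_15) = 30, b_1(Sigma_13) = 26.
b_1 = 30 + 26 = 56

56


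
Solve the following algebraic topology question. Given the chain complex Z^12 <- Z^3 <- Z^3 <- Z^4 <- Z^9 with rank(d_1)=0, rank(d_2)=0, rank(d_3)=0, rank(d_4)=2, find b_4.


rank H_k = rank(ker d_k) - rank(im d_{k+1}).
rank(ker d_4) = rank(C_4) - rank(d_4) = 9 - 2 = 7.
rank(im d_{4+1}) = 0.
rank H_4 = 7 - 0 = 7

7


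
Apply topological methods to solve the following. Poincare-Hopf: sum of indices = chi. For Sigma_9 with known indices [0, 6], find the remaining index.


Poincare-Hopf: sum of indices = chi(M).
chi(Sigma_9) = 2 - 2*9 = -16.
Sum of known indices = 6.
x = chi - (sum known) = -16 - (6) = -22

-22


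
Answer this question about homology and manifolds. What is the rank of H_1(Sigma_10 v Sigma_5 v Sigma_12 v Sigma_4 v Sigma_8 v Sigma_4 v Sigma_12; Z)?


For a wedge X v Y: reduced H_k(X v Y) = H_k(X) + H_k(Y).
Each Sigma_g contributes b_1 = 2g.
b_1 = 20 + 10 + 24 + 8 + 16 + 8 + 24 = 110

110


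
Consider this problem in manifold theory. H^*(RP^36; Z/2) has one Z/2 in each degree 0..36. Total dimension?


H^k(RP^36; Z/2) = Z/2 for each 0 <= k <= 36.
Total dimension = 36 + 1 = 37

37


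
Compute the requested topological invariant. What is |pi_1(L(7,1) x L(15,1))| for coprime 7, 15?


pi_1(X x Y) = pi_1(X) x pi_1(Y).
pi_1(L(7,1)) = Z/7, pi_1(L(15,1)) = Z/15.
|Z/7 x Z/15| = 7 * 15 = 105

105


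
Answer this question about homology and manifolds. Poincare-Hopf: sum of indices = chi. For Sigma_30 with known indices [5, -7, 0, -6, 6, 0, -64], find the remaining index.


Poincare-Hopf: sum of indices = chi(M).
chi(Sigma_30) = 2 - 2*30 = -58.
Sum of known indices = -66.
x = chi - (sum known) = -58 - (-66) = 8

8


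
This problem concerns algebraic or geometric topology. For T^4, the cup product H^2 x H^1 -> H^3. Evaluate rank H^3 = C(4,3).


Cup product: H^p x H^q -> H^{p+q}; here p+q = 2+1 = 3.
rank H^k(T^n) = C(n,k).
C(4,3) = 4

4


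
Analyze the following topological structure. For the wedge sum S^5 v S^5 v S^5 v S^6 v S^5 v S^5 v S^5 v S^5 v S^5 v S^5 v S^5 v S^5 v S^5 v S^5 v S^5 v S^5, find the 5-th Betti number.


For a wedge of spheres, H_k (k>0) is free on one generator per sphere of dimension k.
Spheres of dimension 5: count = 15.
b_5 = 15

15


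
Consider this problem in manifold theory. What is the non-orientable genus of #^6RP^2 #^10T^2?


Since a >= 1, the sum is non-orientable; each T^2 can be replaced by RP^2 # RP^2 (since T^2#RP^2 = 3RP^2).
Total crosscaps k = 6 + 2*10 = 26.
Check via chi: chi = 6*1 + 10*0 - (6+10-1)*2 = -24 = 2 - k = -24. Consistent.

26


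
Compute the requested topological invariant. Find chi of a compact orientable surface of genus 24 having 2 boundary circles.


For a compact orientable surface with genus g and b boundary components: chi = 2 - 2g - b.
chi = 2 - 2*24 - 2 = 2 - 48 - 2 = -48

-48


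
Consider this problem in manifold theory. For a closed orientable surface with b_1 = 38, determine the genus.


For a closed orientable surface: b_1 = 2g.
38 = 2g
g = 38 / 2 = 19

19


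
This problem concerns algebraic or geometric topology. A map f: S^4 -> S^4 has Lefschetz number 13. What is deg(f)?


L(f) = 1 + (-1)^4 deg(f) on S^4.
13 = 1 + (-1)^4 * deg(f)
(-1)^4 * deg(f) = 12
deg(f) = 12

12


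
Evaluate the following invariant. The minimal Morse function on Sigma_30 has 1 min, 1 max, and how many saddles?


A perfect Morse function has m_k = b_k.
For Sigma_30: b_0=1, b_1=2g=60, b_2=1.
Saddles m_1 = 2g = 60

60


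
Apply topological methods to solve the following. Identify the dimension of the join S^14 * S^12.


Join of spheres: S^m * S^n = S^{m+n+1}.
dim = 14 + 12 + 1 = 27

27


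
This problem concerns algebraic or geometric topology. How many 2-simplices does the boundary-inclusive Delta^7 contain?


Delta^7 has 7+1 vertices. A 2-face is a choice of 2+1 vertices.
f_2 = C(7+1, 2+1) = C(8,3) = 56

56


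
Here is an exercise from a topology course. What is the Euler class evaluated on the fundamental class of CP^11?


For any closed oriented manifold, <e(TM),[M]> = chi(M).
chi(CP^11) = 11+1 = 12

12


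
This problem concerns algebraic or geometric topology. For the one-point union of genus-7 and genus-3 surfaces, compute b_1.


For a wedge: H_1(A v B) = H_1(A) + H_1(B).
b_1(Sigma_7) = 14, b_1(Sigma_3) = 6.
b_1 = 14 + 6 = 20

20


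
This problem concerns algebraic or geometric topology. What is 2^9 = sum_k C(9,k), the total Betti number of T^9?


b_k(T^9) = C(9,k), so the sum over k is sum_k C(9,k) = 2^9.
Total = 2^9 = 512

512


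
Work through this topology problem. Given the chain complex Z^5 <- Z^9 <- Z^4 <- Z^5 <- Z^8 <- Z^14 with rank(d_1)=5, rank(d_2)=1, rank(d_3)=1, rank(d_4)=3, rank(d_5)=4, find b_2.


rank H_k = rank(ker d_k) - rank(im d_{k+1}).
rank(ker d_2) = rank(C_2) - rank(d_2) = 4 - 1 = 3.
rank(im d_{2+1}) = 1.
rank H_2 = 3 - 1 = 2

2


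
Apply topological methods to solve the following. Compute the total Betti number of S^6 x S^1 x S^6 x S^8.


Total Betti number is multiplicative under products.
Each S^d (d>=1) has total Betti number 2.
There are 4 sphere factors.
Total = 2^4 = 16

16


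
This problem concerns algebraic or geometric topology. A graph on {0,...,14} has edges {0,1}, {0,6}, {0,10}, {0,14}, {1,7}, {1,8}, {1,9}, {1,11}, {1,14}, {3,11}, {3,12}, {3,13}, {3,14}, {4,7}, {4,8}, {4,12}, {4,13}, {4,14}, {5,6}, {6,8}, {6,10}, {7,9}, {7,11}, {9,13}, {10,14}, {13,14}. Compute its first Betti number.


b_1 = E - V + (number of components).
E = 26, V = 15, components = 2.
b_1 = 26 - 15 + 2 = 13

13


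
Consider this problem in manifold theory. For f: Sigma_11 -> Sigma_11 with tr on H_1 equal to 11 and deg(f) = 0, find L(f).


L(f) = tr(f_0*) - tr(f_1*) + tr(f_2*).
= 1 - (11) + (0)
= -10

-10


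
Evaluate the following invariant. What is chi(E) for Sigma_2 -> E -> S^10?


chi(S^10) = 2 (n even), chi(Sigma_2) = 2 - 2*2 = -2.
chi(E) = 2 * (-2) = -4

-4


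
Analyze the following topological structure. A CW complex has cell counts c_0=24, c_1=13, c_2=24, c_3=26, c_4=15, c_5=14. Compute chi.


chi = sum_k (-1)^k c_k.
= (-1)^0*24 + (-1)^1*13 + (-1)^2*24 + (-1)^3*26 + (-1)^4*15 + (-1)^5*14
= (24) + (-13) + (24) + (-26) + (15) + (-14)
= 10

10


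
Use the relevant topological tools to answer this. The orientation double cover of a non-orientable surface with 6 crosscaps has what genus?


chi(N_6) = 2 - 6 = -4.
Double cover: chi(Sigma_g) = 2 * chi(N_6) = 2*(-4) = -8.
2 - 2g = -8, so g = (2 - (-8))/2 = 10/2 = 5

5


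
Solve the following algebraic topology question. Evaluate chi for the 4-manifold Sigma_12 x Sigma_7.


chi(Sigma_12) = 2 - 2*12 = -22
chi(Sigma_7) = 2 - 2*7 = -12
chi(product) = (-22) * (-12) = 264

264


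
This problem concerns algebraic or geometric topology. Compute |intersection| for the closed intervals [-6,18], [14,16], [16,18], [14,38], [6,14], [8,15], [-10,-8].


Intersection = [max(a_i), min(b_i)] = [16, -8].
Since 16 > -8, the intersection is empty.
Length = 0

0


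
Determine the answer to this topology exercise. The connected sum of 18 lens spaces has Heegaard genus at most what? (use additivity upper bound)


Heegaard genus satisfies g(A#B) <= g(A) + g(B).
Each lens space has g = 1.
Upper bound: 18 * 1 = 18

18


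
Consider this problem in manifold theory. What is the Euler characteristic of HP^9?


HP^9 has one cell in each dimension 0, 4, ..., 4*9 (9+1 cells, all even-dim).
chi = 9 + 1 = 10

10


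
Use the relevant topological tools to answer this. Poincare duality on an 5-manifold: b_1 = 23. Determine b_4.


Poincare duality for closed orientable n-manifolds: b_k = b_{n-k}.
Here n = 5, so b_4 = b_1 = 23

23


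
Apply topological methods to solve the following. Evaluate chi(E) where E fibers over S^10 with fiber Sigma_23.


chi(S^10) = 2 (n even), chi(Sigma_23) = 2 - 2*23 = -44.
chi(E) = 2 * (-44) = -88

-88


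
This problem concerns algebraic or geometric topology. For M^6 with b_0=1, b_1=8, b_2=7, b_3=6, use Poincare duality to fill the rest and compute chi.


By Poincare duality b_k = b_{6-k}, so full Betti numbers: b_0=1, b_1=8, b_2=7, b_3=6, b_4=7, b_5=8, b_6=1.
chi = sum (-1)^k b_k = -6

-6


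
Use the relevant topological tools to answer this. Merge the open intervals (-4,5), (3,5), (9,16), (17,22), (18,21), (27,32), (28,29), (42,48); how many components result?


Sort and merge overlapping open intervals.
Merged: (-4,5), (9,16), (17,22), (27,32), (42,48).
Number of components = 5

5
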